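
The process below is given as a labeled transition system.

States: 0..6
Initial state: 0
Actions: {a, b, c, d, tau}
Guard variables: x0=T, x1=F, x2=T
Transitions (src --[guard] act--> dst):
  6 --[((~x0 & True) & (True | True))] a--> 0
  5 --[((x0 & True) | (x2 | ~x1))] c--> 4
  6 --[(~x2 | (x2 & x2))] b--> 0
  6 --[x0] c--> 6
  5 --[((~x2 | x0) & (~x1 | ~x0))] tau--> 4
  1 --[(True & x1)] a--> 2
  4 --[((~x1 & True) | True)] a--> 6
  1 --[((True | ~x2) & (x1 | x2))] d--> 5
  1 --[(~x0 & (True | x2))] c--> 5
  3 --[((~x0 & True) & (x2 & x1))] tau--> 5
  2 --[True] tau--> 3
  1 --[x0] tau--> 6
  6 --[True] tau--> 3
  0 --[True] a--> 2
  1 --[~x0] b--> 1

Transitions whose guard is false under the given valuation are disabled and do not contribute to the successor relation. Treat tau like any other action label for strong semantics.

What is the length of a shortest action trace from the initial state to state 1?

Answer: UNREACHABLE

Trace:
Layered search for 1:
  depth 0: {0}
  depth 1: {2}
  depth 2: {3}
1 never appears.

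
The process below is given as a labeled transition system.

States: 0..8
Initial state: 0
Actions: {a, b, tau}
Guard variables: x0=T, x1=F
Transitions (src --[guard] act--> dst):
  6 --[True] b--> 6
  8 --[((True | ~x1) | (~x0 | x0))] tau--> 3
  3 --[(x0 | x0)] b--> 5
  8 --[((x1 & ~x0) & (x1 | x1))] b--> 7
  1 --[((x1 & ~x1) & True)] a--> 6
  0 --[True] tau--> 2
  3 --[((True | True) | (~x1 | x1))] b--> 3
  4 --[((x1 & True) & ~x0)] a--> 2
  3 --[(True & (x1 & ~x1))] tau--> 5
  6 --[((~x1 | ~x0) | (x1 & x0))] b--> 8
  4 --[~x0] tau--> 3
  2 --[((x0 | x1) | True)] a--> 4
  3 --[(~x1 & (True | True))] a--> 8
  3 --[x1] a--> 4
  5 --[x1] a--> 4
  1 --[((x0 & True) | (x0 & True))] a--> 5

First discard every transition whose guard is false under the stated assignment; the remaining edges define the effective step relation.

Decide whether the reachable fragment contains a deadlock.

Answer: DEADLOCK at state 4

Working:
Reach set: {0,2,4}
  0: tau→2  [1 exit(s)]
  2: a→4  [1 exit(s)]
  4: ∅  [STUCK]
witness 4: tau·a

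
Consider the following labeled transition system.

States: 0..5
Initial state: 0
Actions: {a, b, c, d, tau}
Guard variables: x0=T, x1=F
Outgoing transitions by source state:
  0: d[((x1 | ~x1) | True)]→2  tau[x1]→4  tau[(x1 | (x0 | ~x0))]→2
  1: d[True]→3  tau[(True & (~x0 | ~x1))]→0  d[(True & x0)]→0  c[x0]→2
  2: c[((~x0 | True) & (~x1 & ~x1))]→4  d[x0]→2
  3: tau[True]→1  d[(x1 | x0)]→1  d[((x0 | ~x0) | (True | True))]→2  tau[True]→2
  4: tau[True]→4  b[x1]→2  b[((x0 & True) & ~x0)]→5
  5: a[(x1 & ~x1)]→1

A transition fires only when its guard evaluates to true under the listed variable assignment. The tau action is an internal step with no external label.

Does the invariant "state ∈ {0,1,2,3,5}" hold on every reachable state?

Answer: INVARIANT VIOLATED at state 4

Working:
Allowed set {0,1,2,3,5}
Reach set: {0,2,4}
  0: ok
  2: ok
  4: VIOLATES
reach 4 via d·c — violates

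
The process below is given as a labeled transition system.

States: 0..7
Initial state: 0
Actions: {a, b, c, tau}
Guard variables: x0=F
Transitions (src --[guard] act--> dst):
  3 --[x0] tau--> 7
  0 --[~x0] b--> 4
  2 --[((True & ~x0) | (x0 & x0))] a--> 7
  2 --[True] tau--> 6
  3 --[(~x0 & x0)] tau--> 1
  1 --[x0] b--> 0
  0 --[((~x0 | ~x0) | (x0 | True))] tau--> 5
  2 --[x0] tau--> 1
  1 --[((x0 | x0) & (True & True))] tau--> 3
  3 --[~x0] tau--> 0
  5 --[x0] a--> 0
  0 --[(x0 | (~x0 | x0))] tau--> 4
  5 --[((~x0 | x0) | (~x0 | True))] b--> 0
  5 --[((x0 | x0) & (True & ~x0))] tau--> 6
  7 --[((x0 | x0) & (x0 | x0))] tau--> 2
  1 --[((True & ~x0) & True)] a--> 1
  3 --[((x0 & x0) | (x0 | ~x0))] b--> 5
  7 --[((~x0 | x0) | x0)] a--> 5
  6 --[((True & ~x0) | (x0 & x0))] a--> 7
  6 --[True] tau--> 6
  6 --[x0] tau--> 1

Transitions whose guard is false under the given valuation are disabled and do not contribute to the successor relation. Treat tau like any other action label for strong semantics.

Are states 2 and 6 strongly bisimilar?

Refine partition for ~:
  round 0: {{0,1,2,3,4,5,6,7}}
  round 1: {{0,3},{1,7},{2,6},{4},{5}}
  round 2: {{0},{1},{2,6},{3},{4},{5},{7}}
stable after 3 split(s): 7 block(s)
class of 2: {2,6}; class of 6: {2,6}

Answer: BISIMILAR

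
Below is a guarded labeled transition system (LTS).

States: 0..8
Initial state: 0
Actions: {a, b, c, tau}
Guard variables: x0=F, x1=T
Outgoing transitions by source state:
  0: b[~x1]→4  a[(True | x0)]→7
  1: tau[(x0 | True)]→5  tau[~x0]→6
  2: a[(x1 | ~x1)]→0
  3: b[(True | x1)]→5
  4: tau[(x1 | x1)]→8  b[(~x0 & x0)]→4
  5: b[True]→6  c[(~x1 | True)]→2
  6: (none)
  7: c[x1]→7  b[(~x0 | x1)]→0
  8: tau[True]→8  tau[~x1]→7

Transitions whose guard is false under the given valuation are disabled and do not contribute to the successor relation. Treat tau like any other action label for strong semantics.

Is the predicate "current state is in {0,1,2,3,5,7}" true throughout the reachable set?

Safe = {0,1,2,3,5,7}
Reach set: {0,7}
  0: ok
  7: ok

Answer: INVARIANT HOLDS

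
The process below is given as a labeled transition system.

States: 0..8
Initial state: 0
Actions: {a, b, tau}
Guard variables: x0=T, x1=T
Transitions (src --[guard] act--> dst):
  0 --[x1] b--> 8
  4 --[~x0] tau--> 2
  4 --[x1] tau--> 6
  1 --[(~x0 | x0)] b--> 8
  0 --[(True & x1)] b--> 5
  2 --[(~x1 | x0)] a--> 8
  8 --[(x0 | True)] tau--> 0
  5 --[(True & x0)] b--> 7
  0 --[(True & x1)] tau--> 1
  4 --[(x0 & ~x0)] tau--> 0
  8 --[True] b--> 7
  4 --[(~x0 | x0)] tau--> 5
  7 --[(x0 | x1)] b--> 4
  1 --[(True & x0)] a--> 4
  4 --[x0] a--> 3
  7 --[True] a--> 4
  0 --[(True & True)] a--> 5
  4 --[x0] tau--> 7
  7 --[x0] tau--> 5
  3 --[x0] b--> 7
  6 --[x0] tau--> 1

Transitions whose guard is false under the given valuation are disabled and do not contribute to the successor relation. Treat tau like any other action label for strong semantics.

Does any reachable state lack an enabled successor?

Reach set: {0,1,3,4,5,6,7,8}
  0: a→5  b→5  b→8  tau→1  [4 out]
  1: a→4  b→8  [2 out]
  3: b→7  [1 out]
  4: a→3  tau→5  tau→6  tau→7  [4 out]
  5: b→7  [1 out]
  6: tau→1  [1 out]
  7: a→4  b→4  tau→5  [3 out]
  8: b→7  tau→0  [2 out]

Answer: DEADLOCK-FREE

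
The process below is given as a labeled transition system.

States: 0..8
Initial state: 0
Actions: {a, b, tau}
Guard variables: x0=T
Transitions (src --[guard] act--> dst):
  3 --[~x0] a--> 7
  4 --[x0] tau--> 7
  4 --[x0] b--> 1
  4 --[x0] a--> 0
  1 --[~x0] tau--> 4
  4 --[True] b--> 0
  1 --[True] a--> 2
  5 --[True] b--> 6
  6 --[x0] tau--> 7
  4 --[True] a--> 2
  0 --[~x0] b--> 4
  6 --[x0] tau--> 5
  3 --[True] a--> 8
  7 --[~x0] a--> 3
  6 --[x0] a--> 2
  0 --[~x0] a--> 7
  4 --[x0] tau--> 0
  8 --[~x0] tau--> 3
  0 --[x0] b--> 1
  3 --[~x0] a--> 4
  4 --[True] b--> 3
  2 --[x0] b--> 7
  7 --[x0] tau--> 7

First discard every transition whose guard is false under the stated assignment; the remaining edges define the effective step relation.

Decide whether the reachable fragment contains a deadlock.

R = {0,1,2,7}
  0: b→1  [deg 1]
  1: a→2  [deg 1]
  2: b→7  [deg 1]
  7: tau→7  [deg 1]

Answer: DEADLOCK-FREE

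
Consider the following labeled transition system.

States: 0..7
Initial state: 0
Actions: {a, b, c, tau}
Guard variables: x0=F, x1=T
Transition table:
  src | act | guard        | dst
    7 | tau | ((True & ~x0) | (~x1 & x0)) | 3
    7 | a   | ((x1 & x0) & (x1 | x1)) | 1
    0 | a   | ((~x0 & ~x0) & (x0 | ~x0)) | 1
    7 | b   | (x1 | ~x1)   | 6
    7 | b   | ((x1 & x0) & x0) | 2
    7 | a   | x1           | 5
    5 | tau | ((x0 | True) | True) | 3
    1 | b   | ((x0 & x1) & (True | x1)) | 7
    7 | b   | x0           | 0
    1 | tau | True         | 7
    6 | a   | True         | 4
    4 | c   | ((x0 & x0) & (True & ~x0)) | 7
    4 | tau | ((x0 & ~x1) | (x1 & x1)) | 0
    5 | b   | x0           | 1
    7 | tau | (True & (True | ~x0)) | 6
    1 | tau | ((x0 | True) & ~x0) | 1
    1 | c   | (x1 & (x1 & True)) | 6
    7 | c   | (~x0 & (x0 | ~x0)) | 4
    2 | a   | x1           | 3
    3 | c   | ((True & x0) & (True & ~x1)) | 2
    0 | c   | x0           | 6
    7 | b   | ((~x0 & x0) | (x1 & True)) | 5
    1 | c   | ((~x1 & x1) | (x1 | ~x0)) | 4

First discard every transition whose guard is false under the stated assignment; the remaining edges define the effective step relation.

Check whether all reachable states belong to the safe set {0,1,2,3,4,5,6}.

Safe = {0,1,2,3,4,5,6}
R = {0,1,3,4,5,6,7}
  0: ok
  1: ok
  3: ok
  4: ok
  5: ok
  6: ok
  7: VIOLATES
counterexample path to 7: a·tau

Answer: INVARIANT VIOLATED at state 7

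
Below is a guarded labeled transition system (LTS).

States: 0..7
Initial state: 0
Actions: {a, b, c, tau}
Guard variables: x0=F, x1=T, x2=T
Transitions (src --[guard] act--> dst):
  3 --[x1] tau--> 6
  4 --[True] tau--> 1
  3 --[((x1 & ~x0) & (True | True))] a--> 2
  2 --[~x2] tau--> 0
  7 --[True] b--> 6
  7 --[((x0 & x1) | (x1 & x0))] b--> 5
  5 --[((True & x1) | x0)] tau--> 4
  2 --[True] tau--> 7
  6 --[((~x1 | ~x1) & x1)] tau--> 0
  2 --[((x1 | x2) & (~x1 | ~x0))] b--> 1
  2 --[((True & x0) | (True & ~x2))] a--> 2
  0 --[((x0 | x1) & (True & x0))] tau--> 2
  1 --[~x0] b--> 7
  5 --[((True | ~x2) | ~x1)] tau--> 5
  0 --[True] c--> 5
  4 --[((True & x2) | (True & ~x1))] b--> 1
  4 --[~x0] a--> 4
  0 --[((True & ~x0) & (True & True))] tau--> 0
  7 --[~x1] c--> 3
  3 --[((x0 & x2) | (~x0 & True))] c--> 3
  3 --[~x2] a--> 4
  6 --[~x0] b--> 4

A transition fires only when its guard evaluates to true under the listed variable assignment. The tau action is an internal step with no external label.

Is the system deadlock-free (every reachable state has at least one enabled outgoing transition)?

R = {0,1,4,5,6,7}
  0: c→5  tau→0  [2 exit(s)]
  1: b→7  [1 exit(s)]
  4: a→4  b→1  tau→1  [3 exit(s)]
  5: tau→4  tau→5  [2 exit(s)]
  6: b→4  [1 exit(s)]
  7: b→6  [1 exit(s)]

Answer: DEADLOCK-FREE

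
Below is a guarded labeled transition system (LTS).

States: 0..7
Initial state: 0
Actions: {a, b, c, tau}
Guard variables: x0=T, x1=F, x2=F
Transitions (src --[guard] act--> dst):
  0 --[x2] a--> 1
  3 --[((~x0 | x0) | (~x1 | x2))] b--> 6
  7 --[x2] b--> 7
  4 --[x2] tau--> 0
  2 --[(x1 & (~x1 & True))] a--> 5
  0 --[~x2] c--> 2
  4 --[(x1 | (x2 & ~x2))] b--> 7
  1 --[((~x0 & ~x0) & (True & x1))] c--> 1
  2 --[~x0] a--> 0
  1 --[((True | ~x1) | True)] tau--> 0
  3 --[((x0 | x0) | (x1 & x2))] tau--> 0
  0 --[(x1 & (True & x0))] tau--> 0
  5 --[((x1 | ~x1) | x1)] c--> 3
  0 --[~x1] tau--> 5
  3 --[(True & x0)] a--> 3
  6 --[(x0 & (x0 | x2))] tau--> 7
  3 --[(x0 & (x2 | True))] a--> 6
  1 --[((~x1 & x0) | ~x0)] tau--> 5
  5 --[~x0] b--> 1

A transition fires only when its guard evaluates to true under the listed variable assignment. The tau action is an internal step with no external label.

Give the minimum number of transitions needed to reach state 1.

Answer: UNREACHABLE

Working:
BFS to 1:
  depth 0: {0}
  depth 1: {2,5}
  depth 2: {3}
  depth 3: {6}
  depth 4: {7}
1 never appears.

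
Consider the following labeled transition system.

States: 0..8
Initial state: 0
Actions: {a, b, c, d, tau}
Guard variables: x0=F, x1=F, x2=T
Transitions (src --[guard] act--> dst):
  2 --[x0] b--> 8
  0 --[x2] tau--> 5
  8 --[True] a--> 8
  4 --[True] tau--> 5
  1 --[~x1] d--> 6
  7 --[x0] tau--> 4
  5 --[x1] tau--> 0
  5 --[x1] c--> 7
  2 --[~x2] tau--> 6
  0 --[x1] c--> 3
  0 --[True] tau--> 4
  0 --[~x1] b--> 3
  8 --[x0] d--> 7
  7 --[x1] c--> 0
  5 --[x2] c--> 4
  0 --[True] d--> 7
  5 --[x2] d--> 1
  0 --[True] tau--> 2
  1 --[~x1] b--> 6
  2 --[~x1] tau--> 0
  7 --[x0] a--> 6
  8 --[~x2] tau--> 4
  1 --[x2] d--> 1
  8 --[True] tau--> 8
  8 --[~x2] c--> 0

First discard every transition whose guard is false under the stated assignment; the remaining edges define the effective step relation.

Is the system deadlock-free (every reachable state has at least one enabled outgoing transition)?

R = {0,1,2,3,4,5,6,7}
  0: b→3  d→7  tau→2  tau→4  tau→5  [deg 5]
  1: b→6  d→1  d→6  [deg 3]
  2: tau→0  [deg 1]
  3: ∅  [no exit]
  4: tau→5  [deg 1]
  5: c→4  d→1  [deg 2]
  6: ∅  [no exit]
  7: ∅  [no exit]
trace reaching 3: b

Answer: DEADLOCK at state 3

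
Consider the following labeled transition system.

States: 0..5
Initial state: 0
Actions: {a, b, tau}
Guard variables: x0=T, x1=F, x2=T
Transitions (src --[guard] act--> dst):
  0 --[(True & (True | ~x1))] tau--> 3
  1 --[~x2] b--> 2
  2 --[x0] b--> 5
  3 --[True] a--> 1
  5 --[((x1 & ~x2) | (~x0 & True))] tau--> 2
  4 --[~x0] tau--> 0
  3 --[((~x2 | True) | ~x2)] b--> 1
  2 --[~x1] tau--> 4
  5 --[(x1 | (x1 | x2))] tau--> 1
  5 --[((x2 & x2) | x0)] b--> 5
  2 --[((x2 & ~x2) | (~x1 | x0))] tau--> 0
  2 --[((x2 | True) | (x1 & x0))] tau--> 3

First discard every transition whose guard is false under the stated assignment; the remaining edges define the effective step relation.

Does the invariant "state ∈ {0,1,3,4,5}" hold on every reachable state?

Inv-set: {0,1,3,4,5}
R = {0,1,3}
  0: ✓
  1: ✓
  3: ✓

Answer: INVARIANT HOLDS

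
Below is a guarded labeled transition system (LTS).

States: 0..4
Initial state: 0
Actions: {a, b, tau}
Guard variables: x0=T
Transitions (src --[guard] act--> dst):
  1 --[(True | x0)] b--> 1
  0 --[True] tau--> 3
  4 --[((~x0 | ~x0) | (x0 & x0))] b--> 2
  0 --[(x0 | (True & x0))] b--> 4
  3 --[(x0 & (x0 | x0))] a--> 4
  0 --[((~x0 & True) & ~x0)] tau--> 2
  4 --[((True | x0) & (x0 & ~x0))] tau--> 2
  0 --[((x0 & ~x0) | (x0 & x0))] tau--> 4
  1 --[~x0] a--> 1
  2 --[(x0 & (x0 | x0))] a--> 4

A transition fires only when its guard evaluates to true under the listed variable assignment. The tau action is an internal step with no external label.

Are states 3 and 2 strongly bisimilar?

Bisimulation quotient by refinement:
  P[0] = {{0,1,2,3,4}}
  P[1] = {{0},{1,4},{2,3}}
  P[2] = {{0},{1},{2,3},{4}}
4 equivalence class(es) (converged in 3)
class of 3: {2,3}; class of 2: {2,3}

Answer: BISIMILAR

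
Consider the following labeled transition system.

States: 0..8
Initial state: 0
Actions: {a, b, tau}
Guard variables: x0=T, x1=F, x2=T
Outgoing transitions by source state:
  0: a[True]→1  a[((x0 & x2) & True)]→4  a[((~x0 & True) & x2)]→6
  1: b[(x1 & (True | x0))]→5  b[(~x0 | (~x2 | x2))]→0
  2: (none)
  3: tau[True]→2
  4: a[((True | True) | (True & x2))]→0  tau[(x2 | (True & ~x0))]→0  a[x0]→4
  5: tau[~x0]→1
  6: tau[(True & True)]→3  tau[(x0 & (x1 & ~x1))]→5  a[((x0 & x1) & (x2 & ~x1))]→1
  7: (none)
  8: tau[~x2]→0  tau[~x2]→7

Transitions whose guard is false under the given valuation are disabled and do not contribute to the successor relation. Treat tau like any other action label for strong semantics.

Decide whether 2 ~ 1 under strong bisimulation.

Answer: NOT BISIMILAR

Trace:
Compute ~ classes (split until stable):
  P[0] = {{0,1,2,3,4,5,6,7,8}}
  P[1] = {{0},{1},{2,5,7,8},{3,6},{4}}
  P[2] = {{0},{1},{2,5,7,8},{3},{4},{6}}
6 equivalence class(es) (converged in 3)
2∈{2,5,7,8}, 1∈{1}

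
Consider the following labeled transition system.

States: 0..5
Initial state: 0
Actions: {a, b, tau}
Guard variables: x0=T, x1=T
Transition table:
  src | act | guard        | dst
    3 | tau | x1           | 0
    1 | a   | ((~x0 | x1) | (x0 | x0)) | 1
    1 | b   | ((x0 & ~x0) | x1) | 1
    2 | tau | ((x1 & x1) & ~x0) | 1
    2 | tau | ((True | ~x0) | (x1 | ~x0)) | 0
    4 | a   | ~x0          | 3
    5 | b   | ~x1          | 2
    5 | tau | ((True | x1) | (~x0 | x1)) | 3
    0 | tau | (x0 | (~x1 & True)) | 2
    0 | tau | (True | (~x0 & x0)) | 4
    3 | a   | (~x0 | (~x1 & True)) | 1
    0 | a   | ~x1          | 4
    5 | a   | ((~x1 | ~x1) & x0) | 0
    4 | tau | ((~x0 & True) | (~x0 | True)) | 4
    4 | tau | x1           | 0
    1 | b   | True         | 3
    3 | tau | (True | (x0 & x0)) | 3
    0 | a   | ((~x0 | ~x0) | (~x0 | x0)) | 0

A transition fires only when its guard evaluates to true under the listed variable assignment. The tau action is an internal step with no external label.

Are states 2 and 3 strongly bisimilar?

Answer: NOT BISIMILAR

Analysis:
Compute ~ classes (split until stable):
  π0 = {{0,1,2,3,4,5}}
  π1 = {{0},{1},{2,3,4,5}}
  π2 = {{0},{1},{2},{3,4},{5}}
stable after 3 split(s): 5 block(s)
2∈{2}, 3∈{3,4}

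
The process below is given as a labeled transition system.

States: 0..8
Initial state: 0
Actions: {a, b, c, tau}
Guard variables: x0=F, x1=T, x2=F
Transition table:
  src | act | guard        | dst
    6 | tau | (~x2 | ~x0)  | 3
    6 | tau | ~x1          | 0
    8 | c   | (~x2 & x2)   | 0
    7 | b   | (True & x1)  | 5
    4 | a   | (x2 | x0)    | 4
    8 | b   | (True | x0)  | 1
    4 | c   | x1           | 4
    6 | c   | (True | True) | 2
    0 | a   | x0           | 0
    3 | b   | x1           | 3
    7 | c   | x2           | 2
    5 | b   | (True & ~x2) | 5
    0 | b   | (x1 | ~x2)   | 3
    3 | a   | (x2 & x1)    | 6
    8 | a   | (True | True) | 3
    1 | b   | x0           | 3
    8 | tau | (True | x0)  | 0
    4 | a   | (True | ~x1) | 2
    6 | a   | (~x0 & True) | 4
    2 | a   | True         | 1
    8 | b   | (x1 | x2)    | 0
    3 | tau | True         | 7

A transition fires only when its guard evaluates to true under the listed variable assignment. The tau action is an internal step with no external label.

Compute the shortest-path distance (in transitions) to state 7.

BFS to 7:
  L0 = {0}
  L1 = {3}
  L2 = {7}
first hit 7 at d=2 via b·tau

Answer: 2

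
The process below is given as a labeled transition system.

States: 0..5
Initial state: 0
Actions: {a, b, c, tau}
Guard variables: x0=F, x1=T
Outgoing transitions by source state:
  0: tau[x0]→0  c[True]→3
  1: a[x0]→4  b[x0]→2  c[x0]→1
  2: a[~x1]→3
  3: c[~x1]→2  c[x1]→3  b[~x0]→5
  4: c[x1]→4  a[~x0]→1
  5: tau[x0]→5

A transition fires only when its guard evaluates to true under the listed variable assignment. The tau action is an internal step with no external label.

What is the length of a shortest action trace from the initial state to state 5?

Answer: 2

Trace:
BFS to 5:
  L0 = {0}
  L1 = {3}
  L2 = {5}
5 enters at depth 2; path c·b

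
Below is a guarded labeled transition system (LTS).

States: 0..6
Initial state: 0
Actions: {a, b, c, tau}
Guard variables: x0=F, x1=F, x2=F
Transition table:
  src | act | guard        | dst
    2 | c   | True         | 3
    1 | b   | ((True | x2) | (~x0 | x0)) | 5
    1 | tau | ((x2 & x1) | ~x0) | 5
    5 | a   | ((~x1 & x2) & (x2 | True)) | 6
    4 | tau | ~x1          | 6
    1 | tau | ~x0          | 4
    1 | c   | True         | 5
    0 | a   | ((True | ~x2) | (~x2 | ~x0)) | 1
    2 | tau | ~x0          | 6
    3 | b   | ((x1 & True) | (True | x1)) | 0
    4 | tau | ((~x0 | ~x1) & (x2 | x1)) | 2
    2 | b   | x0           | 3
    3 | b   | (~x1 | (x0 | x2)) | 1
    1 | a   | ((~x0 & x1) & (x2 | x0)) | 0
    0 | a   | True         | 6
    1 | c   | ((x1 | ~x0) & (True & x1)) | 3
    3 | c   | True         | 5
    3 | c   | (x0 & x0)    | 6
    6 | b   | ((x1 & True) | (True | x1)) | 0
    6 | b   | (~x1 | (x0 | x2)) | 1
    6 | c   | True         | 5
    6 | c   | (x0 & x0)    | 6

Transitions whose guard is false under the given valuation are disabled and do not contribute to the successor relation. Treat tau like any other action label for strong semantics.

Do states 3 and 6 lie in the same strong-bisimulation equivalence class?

Bisimulation quotient by refinement:
  round 0: {{0,1,2,3,4,5,6}}
  round 1: {{0},{1},{2},{3,6},{4},{5}}
6 equivalence class(es) (converged in 2)
[3]={3,6}  [6]={3,6}

Answer: BISIMILAR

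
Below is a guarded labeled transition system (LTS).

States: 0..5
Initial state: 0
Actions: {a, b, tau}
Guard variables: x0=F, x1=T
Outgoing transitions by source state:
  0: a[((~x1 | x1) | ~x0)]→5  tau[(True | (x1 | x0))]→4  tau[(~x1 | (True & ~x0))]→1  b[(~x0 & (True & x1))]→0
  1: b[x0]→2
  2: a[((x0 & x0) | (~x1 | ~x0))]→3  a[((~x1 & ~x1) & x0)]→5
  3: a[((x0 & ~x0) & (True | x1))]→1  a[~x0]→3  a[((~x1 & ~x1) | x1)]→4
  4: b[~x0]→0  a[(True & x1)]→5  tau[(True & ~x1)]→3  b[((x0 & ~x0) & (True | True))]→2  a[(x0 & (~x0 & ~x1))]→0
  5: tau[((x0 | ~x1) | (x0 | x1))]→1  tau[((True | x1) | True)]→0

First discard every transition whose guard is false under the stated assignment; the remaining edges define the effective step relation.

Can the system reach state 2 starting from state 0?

11 transition(s) survive guard evaluation.
Layer 0: {0}
Layer 1: {1,4,5}  total {0,1,4,5}
Reachable = {0,1,4,5}

Answer: UNREACHABLE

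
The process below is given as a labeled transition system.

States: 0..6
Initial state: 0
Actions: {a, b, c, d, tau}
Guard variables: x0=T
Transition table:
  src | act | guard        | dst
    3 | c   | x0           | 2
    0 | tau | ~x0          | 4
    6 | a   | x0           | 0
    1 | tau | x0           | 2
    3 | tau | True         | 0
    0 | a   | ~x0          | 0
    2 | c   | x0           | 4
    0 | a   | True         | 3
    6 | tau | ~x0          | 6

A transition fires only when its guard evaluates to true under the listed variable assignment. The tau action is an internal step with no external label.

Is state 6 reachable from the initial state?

Answer: UNREACHABLE

Trace:
6 transition(s) survive guard evaluation.
L0 = {0}
L1 = {3}  total {0,3}
L2 = {2}  total {0,2,3}
L3 = {4}  total {0,2,3,4}
Reachable = {0,2,3,4}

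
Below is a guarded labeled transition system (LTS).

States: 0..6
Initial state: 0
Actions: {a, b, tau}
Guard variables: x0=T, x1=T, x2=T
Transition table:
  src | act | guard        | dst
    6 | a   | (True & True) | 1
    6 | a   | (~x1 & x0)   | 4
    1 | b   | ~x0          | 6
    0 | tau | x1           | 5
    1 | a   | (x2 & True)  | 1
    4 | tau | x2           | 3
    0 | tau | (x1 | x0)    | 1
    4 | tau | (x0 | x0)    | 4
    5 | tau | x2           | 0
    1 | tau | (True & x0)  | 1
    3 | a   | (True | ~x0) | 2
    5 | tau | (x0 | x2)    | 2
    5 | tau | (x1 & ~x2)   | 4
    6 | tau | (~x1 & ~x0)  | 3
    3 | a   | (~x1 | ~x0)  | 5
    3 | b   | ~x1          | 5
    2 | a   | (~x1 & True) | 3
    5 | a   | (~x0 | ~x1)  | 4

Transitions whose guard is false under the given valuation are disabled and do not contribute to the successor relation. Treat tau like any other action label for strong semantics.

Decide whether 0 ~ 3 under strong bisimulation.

Answer: NOT BISIMILAR

Trace:
Compute ~ classes (split until stable):
  π0 = {{0,1,2,3,4,5,6}}
  π1 = {{0,4,5},{1},{2},{3,6}}
  π2 = {{0},{1},{2},{3},{4},{5},{6}}
7 equivalence class(es) (converged in 3)
0∈{0}, 3∈{3}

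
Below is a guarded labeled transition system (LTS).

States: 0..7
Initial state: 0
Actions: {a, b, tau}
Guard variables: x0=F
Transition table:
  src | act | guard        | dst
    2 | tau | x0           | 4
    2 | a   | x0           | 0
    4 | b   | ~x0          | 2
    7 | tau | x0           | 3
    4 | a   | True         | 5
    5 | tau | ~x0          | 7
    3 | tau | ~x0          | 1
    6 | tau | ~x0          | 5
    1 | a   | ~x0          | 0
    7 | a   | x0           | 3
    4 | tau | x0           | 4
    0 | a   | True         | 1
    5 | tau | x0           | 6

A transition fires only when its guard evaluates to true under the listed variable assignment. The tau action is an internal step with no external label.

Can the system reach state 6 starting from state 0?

Answer: UNREACHABLE

Trace:
After dropping false guards: 7 live edges.
Layer 0: {0}
Layer 1: {1}  now seen {0,1}
Reach set: {0,1}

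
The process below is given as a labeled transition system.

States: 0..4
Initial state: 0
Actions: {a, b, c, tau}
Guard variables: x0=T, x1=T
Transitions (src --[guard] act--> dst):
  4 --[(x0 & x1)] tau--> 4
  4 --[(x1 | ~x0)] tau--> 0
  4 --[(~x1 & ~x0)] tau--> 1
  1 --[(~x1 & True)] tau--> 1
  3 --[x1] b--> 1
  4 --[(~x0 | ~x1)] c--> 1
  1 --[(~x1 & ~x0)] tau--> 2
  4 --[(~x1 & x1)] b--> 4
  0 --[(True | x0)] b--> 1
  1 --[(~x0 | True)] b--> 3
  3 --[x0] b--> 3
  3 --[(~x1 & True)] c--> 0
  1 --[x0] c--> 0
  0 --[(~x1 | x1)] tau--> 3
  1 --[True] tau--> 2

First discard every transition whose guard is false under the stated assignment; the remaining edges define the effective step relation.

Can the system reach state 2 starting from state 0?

Answer: REACHABLE

Analysis:
After dropping false guards: 9 live edges.
depth 0: {0}
depth 1: {1,3}  cumulative {0,1,3}
depth 2: {2}  cumulative {0,1,2,3}
R = {0,1,2,3}
witness 2: b·tau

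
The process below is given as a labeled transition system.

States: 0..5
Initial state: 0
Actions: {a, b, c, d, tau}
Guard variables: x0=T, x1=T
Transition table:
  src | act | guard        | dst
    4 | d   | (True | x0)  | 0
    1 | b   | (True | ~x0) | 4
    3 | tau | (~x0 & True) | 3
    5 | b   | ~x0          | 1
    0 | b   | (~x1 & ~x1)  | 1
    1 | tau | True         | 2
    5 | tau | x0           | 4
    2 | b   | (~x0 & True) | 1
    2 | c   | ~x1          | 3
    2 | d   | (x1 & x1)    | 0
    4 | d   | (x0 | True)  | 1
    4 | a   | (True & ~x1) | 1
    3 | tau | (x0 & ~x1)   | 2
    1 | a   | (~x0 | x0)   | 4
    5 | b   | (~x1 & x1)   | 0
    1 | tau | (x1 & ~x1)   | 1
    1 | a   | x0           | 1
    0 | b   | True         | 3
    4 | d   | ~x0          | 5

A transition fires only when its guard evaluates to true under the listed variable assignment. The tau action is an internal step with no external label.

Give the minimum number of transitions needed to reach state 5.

BFS to 5:
  L0 = {0}
  L1 = {3}
5 never appears.

Answer: UNREACHABLE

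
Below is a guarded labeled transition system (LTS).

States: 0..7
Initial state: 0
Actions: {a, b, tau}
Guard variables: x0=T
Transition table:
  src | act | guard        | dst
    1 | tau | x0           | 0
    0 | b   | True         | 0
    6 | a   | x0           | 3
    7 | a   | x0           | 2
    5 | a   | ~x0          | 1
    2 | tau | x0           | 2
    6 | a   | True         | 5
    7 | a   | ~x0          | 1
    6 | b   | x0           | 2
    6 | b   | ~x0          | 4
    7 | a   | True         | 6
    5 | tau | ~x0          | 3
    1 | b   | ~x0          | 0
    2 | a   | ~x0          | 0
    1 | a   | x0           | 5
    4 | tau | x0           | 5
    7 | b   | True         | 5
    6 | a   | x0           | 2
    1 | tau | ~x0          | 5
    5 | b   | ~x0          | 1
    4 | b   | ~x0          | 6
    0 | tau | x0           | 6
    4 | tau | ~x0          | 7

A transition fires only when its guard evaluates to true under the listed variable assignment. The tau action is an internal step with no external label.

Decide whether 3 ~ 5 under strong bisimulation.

Refine partition for ~:
  π0 = {{0,1,2,3,4,5,6,7}}
  π1 = {{0},{1},{2,4},{3,5},{6,7}}
  π2 = {{0},{1},{2},{3,5},{4},{6},{7}}
7 equivalence class(es) (converged in 3)
3∈{3,5}, 5∈{3,5}

Answer: BISIMILAR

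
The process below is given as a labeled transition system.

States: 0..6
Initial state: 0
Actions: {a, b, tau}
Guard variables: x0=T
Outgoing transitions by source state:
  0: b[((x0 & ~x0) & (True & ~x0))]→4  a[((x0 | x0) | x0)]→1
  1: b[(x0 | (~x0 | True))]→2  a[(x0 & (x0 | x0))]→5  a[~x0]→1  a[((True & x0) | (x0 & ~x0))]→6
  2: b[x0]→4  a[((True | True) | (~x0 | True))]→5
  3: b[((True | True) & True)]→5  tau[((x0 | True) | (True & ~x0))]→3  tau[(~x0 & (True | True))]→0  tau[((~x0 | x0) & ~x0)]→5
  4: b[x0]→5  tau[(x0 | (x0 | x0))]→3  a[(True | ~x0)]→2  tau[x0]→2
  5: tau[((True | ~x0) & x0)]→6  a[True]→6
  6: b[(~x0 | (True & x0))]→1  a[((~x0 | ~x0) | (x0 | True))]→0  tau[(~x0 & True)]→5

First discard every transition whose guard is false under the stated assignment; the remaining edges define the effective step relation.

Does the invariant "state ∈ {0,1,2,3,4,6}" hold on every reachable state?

Answer: INVARIANT VIOLATED at state 5

Trace:
Allowed set {0,1,2,3,4,6}
Reach set: {0,1,2,3,4,5,6}
  0: ok
  1: ok
  2: ok
  3: ok
  4: ok
  5: ✗ unsafe
  6: ok
counterexample path to 5: a·a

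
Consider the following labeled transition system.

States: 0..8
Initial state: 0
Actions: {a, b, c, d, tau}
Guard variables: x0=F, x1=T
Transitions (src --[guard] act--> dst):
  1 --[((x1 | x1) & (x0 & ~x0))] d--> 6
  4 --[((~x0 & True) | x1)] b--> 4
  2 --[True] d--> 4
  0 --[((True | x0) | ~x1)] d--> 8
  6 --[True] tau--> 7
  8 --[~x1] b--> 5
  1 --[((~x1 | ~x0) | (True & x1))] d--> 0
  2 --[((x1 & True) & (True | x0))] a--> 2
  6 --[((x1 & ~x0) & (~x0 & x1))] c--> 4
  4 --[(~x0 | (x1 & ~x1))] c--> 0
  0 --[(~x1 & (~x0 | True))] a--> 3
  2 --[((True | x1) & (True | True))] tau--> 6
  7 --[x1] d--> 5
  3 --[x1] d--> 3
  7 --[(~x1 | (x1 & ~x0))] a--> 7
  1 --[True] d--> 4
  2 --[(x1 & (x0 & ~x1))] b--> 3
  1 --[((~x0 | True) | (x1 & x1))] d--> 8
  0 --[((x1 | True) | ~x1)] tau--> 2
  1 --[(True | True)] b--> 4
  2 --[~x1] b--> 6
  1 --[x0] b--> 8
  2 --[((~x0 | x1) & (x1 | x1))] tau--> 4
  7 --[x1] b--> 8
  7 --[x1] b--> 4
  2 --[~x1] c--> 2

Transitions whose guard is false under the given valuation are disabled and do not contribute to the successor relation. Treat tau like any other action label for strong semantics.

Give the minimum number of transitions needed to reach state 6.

BFS to 6:
  L0 = {0}
  L1 = {2,8}
  L2 = {4,6}
6 enters at depth 2; path tau·tau

Answer: 2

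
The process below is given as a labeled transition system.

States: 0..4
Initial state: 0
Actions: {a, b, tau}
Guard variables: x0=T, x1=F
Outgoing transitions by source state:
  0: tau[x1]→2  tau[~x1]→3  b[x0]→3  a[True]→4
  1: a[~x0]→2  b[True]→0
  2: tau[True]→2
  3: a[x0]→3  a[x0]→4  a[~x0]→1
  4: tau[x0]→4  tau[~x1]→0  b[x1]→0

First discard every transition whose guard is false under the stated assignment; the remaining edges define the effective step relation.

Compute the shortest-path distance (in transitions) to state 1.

Answer: UNREACHABLE

Analysis:
Layered search for 1:
  Layer 0: {0}
  Layer 1: {3,4}
1 never appears.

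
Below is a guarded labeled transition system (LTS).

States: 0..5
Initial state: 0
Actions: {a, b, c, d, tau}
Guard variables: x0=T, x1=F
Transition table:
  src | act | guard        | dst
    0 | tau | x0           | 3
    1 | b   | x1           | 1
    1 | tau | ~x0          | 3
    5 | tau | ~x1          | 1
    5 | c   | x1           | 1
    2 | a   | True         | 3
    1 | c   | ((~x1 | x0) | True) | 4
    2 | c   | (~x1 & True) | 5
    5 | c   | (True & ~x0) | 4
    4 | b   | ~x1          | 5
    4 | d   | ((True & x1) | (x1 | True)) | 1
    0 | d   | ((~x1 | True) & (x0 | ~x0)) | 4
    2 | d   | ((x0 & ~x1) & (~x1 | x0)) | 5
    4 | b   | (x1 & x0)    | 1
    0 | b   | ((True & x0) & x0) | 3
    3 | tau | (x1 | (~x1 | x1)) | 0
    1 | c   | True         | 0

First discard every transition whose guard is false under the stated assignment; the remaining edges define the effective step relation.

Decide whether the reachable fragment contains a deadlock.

Answer: DEADLOCK-FREE

Working:
Reach set: {0,1,3,4,5}
  0: b→3  d→4  tau→3  [3 exit(s)]
  1: c→0  c→4  [2 exit(s)]
  3: tau→0  [1 exit(s)]
  4: b→5  d→1  [2 exit(s)]
  5: tau→1  [1 exit(s)]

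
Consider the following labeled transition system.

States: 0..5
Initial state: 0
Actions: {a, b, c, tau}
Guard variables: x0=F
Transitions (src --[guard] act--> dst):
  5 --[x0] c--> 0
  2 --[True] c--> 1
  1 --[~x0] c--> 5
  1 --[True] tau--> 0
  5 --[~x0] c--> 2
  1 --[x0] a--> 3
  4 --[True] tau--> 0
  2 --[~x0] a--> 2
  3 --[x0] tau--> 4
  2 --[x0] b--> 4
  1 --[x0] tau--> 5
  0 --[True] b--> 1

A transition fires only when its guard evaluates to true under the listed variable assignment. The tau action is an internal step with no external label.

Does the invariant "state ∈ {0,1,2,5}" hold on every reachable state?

Answer: INVARIANT HOLDS

Analysis:
Allowed set {0,1,2,5}
R = {0,1,2,5}
  0: ok
  1: ok
  2: ok
  5: ok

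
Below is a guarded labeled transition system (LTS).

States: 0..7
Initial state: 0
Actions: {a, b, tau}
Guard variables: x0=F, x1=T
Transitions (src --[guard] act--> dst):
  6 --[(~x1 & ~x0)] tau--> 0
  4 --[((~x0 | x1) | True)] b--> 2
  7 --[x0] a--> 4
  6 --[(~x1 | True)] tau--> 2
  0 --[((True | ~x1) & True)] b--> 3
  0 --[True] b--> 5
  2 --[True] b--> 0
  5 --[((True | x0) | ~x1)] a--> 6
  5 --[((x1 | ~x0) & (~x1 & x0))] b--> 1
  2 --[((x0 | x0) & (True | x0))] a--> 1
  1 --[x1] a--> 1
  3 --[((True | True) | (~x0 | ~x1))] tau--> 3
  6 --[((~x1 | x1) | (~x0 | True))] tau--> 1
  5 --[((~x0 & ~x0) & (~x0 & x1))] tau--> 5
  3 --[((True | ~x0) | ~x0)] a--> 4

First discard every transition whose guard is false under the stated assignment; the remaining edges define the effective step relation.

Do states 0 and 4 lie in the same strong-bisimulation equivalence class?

Compute ~ classes (split until stable):
  round 0: {{0,1,2,3,4,5,6,7}}
  round 1: {{0,2,4},{1},{3,5},{6},{7}}
  round 2: {{0},{1},{2,4},{3},{5},{6},{7}}
  round 3: {{0},{1},{2},{3},{4},{5},{6},{7}}
Fixed point at round 4; 8 class(es).
0∈{0}, 4∈{4}

Answer: NOT BISIMILAR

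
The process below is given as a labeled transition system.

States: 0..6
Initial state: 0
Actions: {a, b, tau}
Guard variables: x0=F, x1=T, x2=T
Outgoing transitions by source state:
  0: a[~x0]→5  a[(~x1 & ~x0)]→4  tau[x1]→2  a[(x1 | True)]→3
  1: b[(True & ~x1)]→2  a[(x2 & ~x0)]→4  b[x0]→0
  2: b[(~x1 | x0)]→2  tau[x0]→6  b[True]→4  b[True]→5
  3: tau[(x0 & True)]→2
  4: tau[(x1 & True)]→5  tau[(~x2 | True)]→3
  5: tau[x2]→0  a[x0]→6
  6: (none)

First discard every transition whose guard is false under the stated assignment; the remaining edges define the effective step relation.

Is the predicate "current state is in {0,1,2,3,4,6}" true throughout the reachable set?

Safe = {0,1,2,3,4,6}
Reach set: {0,2,3,4,5}
  0: ✓
  2: ✓
  3: ✓
  4: ✓
  5: VIOLATES
reach 5 via a — violates

Answer: INVARIANT VIOLATED at state 5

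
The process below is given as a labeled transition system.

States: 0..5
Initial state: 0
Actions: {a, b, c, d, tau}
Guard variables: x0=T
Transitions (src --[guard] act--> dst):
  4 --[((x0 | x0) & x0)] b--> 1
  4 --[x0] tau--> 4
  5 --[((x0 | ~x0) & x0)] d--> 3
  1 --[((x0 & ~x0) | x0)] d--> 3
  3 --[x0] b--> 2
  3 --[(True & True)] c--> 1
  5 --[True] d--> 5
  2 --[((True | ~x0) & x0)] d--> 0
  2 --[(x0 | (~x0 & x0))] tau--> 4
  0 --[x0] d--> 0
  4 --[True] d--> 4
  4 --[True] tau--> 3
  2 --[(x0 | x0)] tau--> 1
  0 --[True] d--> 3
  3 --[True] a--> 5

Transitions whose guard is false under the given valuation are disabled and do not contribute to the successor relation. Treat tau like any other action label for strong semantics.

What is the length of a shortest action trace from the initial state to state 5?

Layered search for 5:
  Layer 0: {0}
  Layer 1: {3}
  Layer 2: {1,2,5}
first hit 5 at d=2 via d·a

Answer: 2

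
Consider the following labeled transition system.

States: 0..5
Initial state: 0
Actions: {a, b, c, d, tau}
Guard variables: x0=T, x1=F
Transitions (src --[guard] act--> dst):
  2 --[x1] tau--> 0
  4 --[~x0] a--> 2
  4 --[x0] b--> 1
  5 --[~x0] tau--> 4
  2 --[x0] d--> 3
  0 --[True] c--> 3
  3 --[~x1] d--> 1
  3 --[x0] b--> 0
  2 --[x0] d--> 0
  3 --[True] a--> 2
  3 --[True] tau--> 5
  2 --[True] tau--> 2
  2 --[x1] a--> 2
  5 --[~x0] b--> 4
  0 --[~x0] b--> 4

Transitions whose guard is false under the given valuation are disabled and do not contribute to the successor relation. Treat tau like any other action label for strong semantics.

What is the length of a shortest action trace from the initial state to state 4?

BFS to 4:
  L0 = {0}
  L1 = {3}
  L2 = {1,2,5}
4 never appears.

Answer: UNREACHABLE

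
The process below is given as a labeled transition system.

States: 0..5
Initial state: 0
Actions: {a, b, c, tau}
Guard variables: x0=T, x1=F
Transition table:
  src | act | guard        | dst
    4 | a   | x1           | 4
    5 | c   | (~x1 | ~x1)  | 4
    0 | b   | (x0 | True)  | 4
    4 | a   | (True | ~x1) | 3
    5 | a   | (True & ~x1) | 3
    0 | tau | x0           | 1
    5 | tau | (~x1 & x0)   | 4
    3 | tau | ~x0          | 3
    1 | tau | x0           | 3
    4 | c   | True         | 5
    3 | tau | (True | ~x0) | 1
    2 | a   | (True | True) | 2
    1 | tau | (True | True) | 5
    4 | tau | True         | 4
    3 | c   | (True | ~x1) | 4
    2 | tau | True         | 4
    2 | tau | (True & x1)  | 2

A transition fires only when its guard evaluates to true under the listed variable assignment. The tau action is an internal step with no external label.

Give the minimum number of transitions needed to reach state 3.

Layered search for 3:
  depth 0: {0}
  depth 1: {1,4}
  depth 2: {3,5}
depth(3)=2, e.g. b·a

Answer: 2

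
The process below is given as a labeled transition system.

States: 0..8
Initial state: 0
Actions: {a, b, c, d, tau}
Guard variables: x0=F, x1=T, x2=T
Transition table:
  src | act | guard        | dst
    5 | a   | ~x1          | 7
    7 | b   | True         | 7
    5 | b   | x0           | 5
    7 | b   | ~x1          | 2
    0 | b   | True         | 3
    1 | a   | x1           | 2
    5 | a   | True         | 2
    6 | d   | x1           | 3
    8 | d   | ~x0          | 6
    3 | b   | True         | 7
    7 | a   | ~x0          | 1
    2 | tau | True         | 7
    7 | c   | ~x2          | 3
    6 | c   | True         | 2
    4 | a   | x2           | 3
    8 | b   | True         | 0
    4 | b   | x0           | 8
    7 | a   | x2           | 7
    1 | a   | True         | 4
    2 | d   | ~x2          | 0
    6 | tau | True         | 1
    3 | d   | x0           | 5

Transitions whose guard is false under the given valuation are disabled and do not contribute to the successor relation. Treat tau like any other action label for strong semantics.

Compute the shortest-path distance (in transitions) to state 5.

Breadth-first toward 5:
  Layer 0: {0}
  Layer 1: {3}
  Layer 2: {7}
  Layer 3: {1}
  Layer 4: {2,4}
5 never appears.

Answer: UNREACHABLE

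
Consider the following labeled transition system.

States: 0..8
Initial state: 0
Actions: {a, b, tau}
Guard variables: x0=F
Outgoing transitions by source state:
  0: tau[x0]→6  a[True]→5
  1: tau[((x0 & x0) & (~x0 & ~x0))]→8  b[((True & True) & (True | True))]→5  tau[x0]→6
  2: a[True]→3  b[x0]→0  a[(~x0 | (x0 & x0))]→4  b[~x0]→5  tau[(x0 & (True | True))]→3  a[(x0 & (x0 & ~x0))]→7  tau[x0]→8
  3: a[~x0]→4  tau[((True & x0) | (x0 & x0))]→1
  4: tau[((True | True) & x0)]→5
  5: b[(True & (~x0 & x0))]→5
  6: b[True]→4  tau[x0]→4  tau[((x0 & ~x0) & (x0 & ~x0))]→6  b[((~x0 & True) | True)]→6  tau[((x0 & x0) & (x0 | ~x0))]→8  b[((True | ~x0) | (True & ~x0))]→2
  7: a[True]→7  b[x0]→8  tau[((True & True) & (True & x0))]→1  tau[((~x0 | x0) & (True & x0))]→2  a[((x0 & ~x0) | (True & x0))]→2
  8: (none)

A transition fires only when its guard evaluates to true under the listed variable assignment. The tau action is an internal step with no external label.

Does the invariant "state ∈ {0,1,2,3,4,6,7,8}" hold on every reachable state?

Answer: INVARIANT VIOLATED at state 5

Analysis:
Inv-set: {0,1,2,3,4,6,7,8}
Reachable = {0,5}
  0: ✓
  5: VIOLATES
witness against invariant: a → 5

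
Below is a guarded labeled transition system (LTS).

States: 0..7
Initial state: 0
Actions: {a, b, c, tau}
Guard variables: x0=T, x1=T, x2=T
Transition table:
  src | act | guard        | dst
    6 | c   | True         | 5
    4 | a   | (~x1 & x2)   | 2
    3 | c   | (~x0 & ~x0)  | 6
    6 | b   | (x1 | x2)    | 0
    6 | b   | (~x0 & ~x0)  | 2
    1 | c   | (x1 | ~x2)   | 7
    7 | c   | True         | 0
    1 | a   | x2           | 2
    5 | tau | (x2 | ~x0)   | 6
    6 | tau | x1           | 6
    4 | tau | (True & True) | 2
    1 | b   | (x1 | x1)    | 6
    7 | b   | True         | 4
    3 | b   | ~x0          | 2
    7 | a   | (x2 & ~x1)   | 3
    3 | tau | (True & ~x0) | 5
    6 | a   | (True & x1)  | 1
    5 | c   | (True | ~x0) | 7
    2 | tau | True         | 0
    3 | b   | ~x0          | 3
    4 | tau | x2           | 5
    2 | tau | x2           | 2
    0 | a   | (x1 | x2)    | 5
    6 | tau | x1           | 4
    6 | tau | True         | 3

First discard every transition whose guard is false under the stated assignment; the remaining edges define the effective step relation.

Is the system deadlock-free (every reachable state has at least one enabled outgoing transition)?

Answer: DEADLOCK at state 3

Trace:
R = {0,1,2,3,4,5,6,7}
  0: a→5  [1 out]
  1: a→2  b→6  c→7  [3 out]
  2: tau→0  tau→2  [2 out]
  3: ∅  [no exit]
  4: tau→2  tau→5  [2 out]
  5: c→7  tau→6  [2 out]
  6: a→1  b→0  c→5  tau→3  tau→4  tau→6  [6 out]
  7: b→4  c→0  [2 out]
Path to 3: a·tau·tau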